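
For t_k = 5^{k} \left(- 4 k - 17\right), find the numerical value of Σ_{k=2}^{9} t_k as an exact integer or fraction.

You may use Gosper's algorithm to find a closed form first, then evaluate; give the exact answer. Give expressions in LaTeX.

Σ = -126953000

Ratio r(k) = 5*(4*k + 21)/(4*k + 17).
So A=5 and B=1, with C=k + 17/4.
Need (5)·f(k+1) − (1)·f(k) = k + 17/4.
d = 1 from the (0,0,1) case.
Coefficient equations give f(k) = (k + 3)/4.
R(k) = B(k−1)·f(k)/C(k) = (k + 3)/(4*k + 17); s_k = R·t_k = 5**k*(-k - 3).
s_(k+1) − s_k = 5**k*(-4*k - 17) = t_k.
Sum = s_(10) − s_(2); s_(10) = -126953125, s_(2) = -125 ⇒ -126953000.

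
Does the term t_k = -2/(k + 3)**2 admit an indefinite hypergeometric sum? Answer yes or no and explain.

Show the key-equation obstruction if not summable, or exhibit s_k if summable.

No — t_k has no hypergeometric antidifference.

The ratio is (k + 3)**2/(k + 4)**2.
So A=k**2 + 6*k + 9 and B=k**2 + 8*k + 16, with C=1.
Set up (k**2 + 6*k + 9)·f(k+1) − (k**2 + 6*k + 9)·f(k) − (1) = 0.
deg f ≤ 0 (via 2,2,0).
Put f(k) = c0: A·f(k+1) − B(k−1)·f(k) − C = -1; need -1 = 0 — inconsistent ⇒ no f, not summable.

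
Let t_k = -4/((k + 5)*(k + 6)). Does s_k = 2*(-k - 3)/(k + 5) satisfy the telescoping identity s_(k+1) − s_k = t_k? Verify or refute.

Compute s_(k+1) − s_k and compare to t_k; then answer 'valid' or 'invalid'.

valid; difference matches t_k

s_(k+1) = 2*(-k - 4)/(k + 6)
s_(k+1) − s_k = -4/(k**2 + 11*k + 30)
(s_(k+1) − s_k) − t_k = 0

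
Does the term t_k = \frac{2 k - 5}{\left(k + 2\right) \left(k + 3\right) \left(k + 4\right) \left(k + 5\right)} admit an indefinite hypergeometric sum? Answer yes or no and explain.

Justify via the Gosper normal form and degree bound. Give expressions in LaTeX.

r(k) = (k + 2)*(2*k - 3)/((k + 6)*(2*k - 5)) after simplifying.
A = k + 2, B = k + 6, C = k - 5/2.
f must satisfy (k + 2)·f(k+1) − (k + 5)·f(k) = k - 5/2.
From deg A=1, deg B=1, deg C=1: d=3.
A polynomial solution: f(k) = -k*(k**2 + 9*k + 50)/48.
Then R = B(k−1)f/C = -k*(k + 5)*(k**2 + 9*k + 50)/(24*(2*k - 5)), so s_k = R(k)·t_k = k*(-k**2 - 9*k - 50)/(24*(k + 2)*(k + 3)*(k + 4)).
Check: Δs_k = (2*k - 5)/(k**4 + 14*k**3 + 71*k**2 + 154*k + 120). ✓

Yes. s_k = \frac{k \left(- k^{2} - 9 k - 50\right)}{24 \left(k + 2\right) \left(k + 3\right) \left(k + 4\right)}.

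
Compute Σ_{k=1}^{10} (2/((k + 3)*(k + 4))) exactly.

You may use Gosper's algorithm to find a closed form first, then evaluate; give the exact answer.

Σ = 5/14

t_(k+1)/t_k = (k + 3)/(k + 5).
Gosper form: A/B · C(k+1)/C(k) with A=k + 3, B=k + 5, C=1.
Solve (k + 3)·f(k+1) − (k + 4)·f(k) = 1.
deg f ≤ 1 (via 1,1,0).
A polynomial solution: f(k) = k/3.
Then R = B(k−1)f/C = k*(k + 4)/3, so s_k = R(k)·t_k = 2*k/(3*(k + 3)).
Δs = 2/(k**2 + 7*k + 12), as required.
Evaluate s at k=11 and k=1: 11/21 and 1/6; difference 5/14.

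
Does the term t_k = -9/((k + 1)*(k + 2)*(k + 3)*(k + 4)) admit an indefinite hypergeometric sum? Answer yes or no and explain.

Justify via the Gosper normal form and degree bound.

Yes. s_k = k*(-k**2 - 6*k - 11)/(2*(k + 1)*(k + 2)*(k + 3)).

Ratio r(k) = (k + 1)/(k + 5).
Factor: A=k + 1; B=k + 5; C=1.
Key eq: (k + 1)·f(k+1) = (k + 4)·f(k) + (1).
deg f ≤ 3 (via 1,1,0).
A polynomial solution: f(k) = k*(k**2 + 6*k + 11)/18.
So s_k = (B(k−1)f/C)·t_k = (k*(k + 4)*(k**2 + 6*k + 11)/18)·t_k = k*(-k**2 - 6*k - 11)/(2*(k + 1)*(k + 2)*(k + 3)).
Check: Δs_k = -9/(k**4 + 10*k**3 + 35*k**2 + 50*k + 24). ✓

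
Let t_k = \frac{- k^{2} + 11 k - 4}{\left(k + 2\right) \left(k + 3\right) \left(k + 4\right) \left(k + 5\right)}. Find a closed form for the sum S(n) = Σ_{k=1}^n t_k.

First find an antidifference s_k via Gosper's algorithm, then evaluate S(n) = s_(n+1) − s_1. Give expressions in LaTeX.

t_(k+1)/t_k = -(k + 2)*(11*k - (k + 1)**2 + 7)/((k + 6)*(k**2 - 11*k + 4)).
Take A(k)=k + 2, B(k)=k + 6, C(k)=k**2 - 11*k + 4.
Key eq: (k + 2)·f(k+1) = (k + 5)·f(k) + (k**2 - 11*k + 4).
From deg A=1, deg B=1, deg C=2: d=3.
Solve for f: f(k) = -k*(k - 3) (degree 2 ≤ 3).
Get s_k = R·t_k = k*(k - 3)/((k + 2)*(k + 3)*(k + 4)) with R(k) = B(k−1)f(k)/C(k) = -k*(k - 3)*(k + 5)/(k**2 - 11*k + 4).
Check: Δs_k = (-k**2 + 11*k - 4)/(k**4 + 14*k**3 + 71*k**2 + 154*k + 120). ✓
s_(n+1) = (n**2 - n - 2)/(n**3 + 12*n**2 + 47*n + 60) and s_(1) = -1/30, so S(n) = n*(n**2 + 42*n + 17)/(30*(n**3 + 12*n**2 + 47*n + 60)).

S(n) = \frac{n \left(n^{2} + 42 n + 17\right)}{30 \left(n^{3} + 12 n^{2} + 47 n + 60\right)}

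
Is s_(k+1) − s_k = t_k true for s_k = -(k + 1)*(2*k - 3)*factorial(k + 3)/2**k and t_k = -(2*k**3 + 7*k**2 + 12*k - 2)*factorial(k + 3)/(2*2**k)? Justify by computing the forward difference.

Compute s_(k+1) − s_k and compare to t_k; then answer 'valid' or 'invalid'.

valid; difference matches t_k

s_(k+1) = -(k + 2)*(2*k - 1)*factorial(k + 4)/(2*2**k)
s_(k+1) − s_k = -(2*k**3 + 7*k**2 + 12*k - 2)*factorial(k + 3)/(2*2**k)
(s_(k+1) − s_k) − t_k = 0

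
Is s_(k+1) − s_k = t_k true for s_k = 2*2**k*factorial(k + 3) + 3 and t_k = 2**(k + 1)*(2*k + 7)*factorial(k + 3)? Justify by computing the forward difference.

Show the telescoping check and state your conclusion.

s_(k+1) = 2*2**(k + 1)*factorial(k + 4) + 3
s_(k+1) − s_k = 2**(k + 1)*(2*k + 7)*factorial(k + 3)
(s_(k+1) − s_k) − t_k = 0

Valid — Δs_k = t_k.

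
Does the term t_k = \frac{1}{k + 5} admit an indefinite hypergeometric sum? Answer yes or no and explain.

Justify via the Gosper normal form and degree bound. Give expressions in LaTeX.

No — the linear system for f has no solution.

Compute t_(k+1)/t_k: get (k + 5)/(k + 6).
A = k + 5, B = k + 6, C = 1.
f must satisfy (k + 5)·f(k+1) − (k + 5)·f(k) = 1.
Degrees (1,1,0) ⇒ d ≤ 0.
f = c0 ⇒ A·f(k+1) − B(k−1)·f(k) − C = -1. The system {-1 = 0} is inconsistent; no antidifference.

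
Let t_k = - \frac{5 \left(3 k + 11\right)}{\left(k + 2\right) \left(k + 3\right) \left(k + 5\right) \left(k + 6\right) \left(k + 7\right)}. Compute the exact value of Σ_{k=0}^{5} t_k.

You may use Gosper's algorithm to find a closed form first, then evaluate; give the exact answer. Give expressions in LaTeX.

Σ = -83/1056

Ratio r(k) = (k + 2)*(k + 5)*(3*k + 14)/((k + 4)*(k + 8)*(3*k + 11)).
Factor: A=k + 2; B=k + 8; C=k**2 + 23*k/3 + 44/3.
f must satisfy (k + 2)·f(k+1) − (k + 7)·f(k) = k**2 + 23*k/3 + 44/3.
deg f ≤ 5 (via 1,1,2).
Solve for f: f(k) = k*(k + 3)*(k + 4)*(k**2 + 13*k + 52)/180 (degree 5 ≤ 5).
So s_k = (B(k−1)f/C)·t_k = (k*(k + 3)*(k + 7)*(k**2 + 13*k + 52)/(60*(3*k + 11)))·t_k = k*(-k**2 - 13*k - 52)/(12*(k**3 + 13*k**2 + 52*k + 60)).
Check: Δs_k = 5*(-3*k - 11)/(k**5 + 23*k**4 + 203*k**3 + 853*k**2 + 1692*k + 1260). ✓
Evaluate s at k=6 and k=0: -83/1056 and 0; difference -83/1056.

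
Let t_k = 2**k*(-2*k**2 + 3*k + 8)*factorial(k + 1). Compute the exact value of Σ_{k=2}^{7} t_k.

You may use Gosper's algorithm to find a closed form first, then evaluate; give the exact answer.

Ratio r(k) = 2*(2*k**3 + 5*k**2 - 7*k - 18)/(2*k**2 - 3*k - 8).
Take A(k)=2*k + 4, B(k)=1, C(k)=k**2 - 3*k/2 - 4.
Key eq: (2*k + 4)·f(k+1) = (1)·f(k) + (k**2 - 3*k/2 - 4).
Bound: deg f ≤ 1.
Match coefficients ⇒ f(k) = (k - 4)/2.
Get s_k = R·t_k = -2**k*(k - 4)*factorial(k + 1) with R(k) = B(k−1)f(k)/C(k) = (k - 4)/(2*k**2 - 3*k - 8).
Check: Δs_k = 2**k*(-2*k**2 + 3*k + 8)*factorial(k + 1). ✓
Telescoping: Σ = s_(8) − s_(2) = -371589120 − (48) = -371589168.

Σ = -371589168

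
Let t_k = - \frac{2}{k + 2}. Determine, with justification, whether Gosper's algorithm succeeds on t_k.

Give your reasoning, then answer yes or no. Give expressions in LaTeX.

No. Not Gosper-summable.

Ratio r(k) = (k + 2)/(k + 3).
A = k + 2, B = k + 3, C = 1.
Set up (k + 2)·f(k+1) − (k + 2)·f(k) − (1) = 0.
d = 0 from the (1,1,0) case.
Write f(k) = c0. Then LHS − RHS = -1, requiring -1 = 0: contradictory. No certificate.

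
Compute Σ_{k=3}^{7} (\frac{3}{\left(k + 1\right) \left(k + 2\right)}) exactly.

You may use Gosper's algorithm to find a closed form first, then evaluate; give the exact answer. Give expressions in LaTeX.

Compute t_(k+1)/t_k: get (k + 1)/(k + 3).
A = k + 1, B = k + 3, C = 1.
Need (k + 1)·f(k+1) − (k + 2)·f(k) = 1.
deg f ≤ 1 (via 1,1,0).
Coefficient equations give f(k) = k.
Certificate R = B(k−1)f/C = k*(k + 2) gives s_k = 3*k/(k + 1).
s_(k+1) − s_k = 3/(k**2 + 3*k + 2) = t_k.
Sum = s_(8) − s_(3); s_(8) = 8/3, s_(3) = 9/4 ⇒ 5/12.

Σ = 5/12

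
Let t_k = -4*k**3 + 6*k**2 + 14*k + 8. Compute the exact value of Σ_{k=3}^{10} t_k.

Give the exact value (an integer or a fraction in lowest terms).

Σ = -8992

r(k) = (2*k**3 + 3*k**2 - 7*k - 12)/(2*k**3 - 3*k**2 - 7*k - 4) after simplifying.
Factor: A=1; B=1; C=k**3 - 3*k**2/2 - 7*k/2 - 2.
f must satisfy (1)·f(k+1) − (1)·f(k) = k**3 - 3*k**2/2 - 7*k/2 - 2.
From deg A=0, deg B=0, deg C=3: d=4.
Solve for f: f(k) = k*(k**3 - 4*k**2 - 3*k - 2)/4 (degree 4 ≤ 4).
So s_k = (B(k−1)f/C)·t_k = (k*(k**3 - 4*k**2 - 3*k - 2)/(2*(2*k**3 - 3*k**2 - 7*k - 4)))·t_k = k*(-k**3 + 4*k**2 + 3*k + 2).
Δs = -4*k**3 + 6*k**2 + 14*k + 8, as required.
Evaluate s at k=11 and k=3: -8932 and 60; difference -8992.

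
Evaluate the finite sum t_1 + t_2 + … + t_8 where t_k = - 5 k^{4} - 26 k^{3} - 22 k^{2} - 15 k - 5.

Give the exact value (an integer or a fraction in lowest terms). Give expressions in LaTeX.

Σ = -82624

t_(k+1)/t_k = (5*k**4 + 46*k**3 + 130*k**2 + 157*k + 73)/(5*k**4 + 26*k**3 + 22*k**2 + 15*k + 5).
Take A(k)=1, B(k)=1, C(k)=k**4 + 26*k**3/5 + 22*k**2/5 + 3*k + 1.
f must satisfy (1)·f(k+1) − (1)·f(k) = k**4 + 26*k**3/5 + 22*k**2/5 + 3*k + 1.
deg f ≤ 5 (via 0,0,4).
Solving with deg f ≤ 5: f(k) = k*(k**4 + 4*k**3 - 4*k**2 + 3*k + 1)/5.
Certificate R = B(k−1)f/C = k*(k**4 + 4*k**3 - 4*k**2 + 3*k + 1)/(5*k**4 + 26*k**3 + 22*k**2 + 15*k + 5) gives s_k = k*(-k**4 - 4*k**3 + 4*k**2 - 3*k - 1).
Verify: -5*k**4 - 26*k**3 - 22*k**2 - 15*k - 5 matches t_k.
Telescoping: Σ = s_(9) − s_(1) = -82629 − (-5) = -82624.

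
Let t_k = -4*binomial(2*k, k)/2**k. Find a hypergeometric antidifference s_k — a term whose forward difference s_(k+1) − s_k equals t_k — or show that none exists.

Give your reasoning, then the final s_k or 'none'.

The ratio is (2*k + 1)/(k + 1).
Normal form (A,B,C) = (2*k + 1, k + 1, 1).
Key eq: (2*k + 1)·f(k+1) = (k)·f(k) + (1).
Bound: deg f ≤ -1.
Negative degree bound (-1): no f exists, t_k not Gosper-summable.

no hypergeometric antidifference exists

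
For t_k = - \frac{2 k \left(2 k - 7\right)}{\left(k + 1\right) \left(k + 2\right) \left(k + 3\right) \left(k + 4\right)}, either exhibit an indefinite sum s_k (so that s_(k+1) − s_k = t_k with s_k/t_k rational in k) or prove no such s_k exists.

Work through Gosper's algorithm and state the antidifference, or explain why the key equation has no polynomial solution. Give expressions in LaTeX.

Step 1: r(k) = (k + 1)**2*(2*k - 5)/(k*(k + 5)*(2*k - 7)).
Take A(k)=k + 1, B(k)=k + 5, C(k)=k**2 - 7*k/2.
Solve (k + 1)·f(k+1) − (k + 4)·f(k) = k**2 - 7*k/2.
deg f ≤ 3 (via 1,1,2).
Match coefficients ⇒ f(k) = k*(k - 17)*(k - 1)/24.
Get s_k = R·t_k = -k*(k**2 - 18*k + 17)/(6*(k + 1)*(k + 2)*(k + 3)) with R(k) = B(k−1)f(k)/C(k) = (k - 17)*(k - 1)*(k + 4)/(12*(2*k - 7)).
s_(k+1) − s_k = 2*k*(7 - 2*k)/(k**4 + 10*k**3 + 35*k**2 + 50*k + 24) = t_k.

s_k = - \frac{k \left(k^{2} - 18 k + 17\right)}{6 \left(k + 1\right) \left(k + 2\right) \left(k + 3\right)}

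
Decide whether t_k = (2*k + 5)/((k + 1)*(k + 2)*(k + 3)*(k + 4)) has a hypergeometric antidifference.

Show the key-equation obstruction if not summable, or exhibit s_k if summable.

Yes. s_k = k*(k + 4)/(3*(k**2 + 4*k + 3)).

Compute t_(k+1)/t_k: get (k + 1)*(2*k + 7)/((k + 5)*(2*k + 5)).
Gosper form: A/B · C(k+1)/C(k) with A=k + 1, B=k + 5, C=k + 5/2.
Key eq: (k + 1)·f(k+1) = (k + 4)·f(k) + (k + 5/2).
deg f ≤ 3 (via 1,1,1).
A polynomial solution: f(k) = k*(k + 2)*(k + 4)/6.
Certificate R = B(k−1)f/C = k*(k + 2)*(k + 4)**2/(3*(2*k + 5)) gives s_k = k*(k + 4)/(3*(k**2 + 4*k + 3)).
Check: Δs_k = (2*k + 5)/(k**4 + 10*k**3 + 35*k**2 + 50*k + 24). ✓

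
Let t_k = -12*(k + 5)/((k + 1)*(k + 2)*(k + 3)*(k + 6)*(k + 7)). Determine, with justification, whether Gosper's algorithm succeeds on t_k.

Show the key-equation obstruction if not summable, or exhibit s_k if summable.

Yes. s_k = k*(-k**2 - 9*k - 20)/(3*(k**3 + 9*k**2 + 20*k + 12)).

Ratio r(k) = (k + 1)*(k + 6)**2/((k + 4)*(k + 5)*(k + 8)).
So A=k + 1 and B=k + 8, with C=k**3 + 14*k**2 + 65*k + 100.
Key eq: (k + 1)·f(k+1) = (k + 7)·f(k) + (k**3 + 14*k**2 + 65*k + 100).
Bound: deg f ≤ 6.
Solving with deg f ≤ 6: f(k) = k*(k + 3)*(k + 4)**2*(k + 5)**2/36.
Then R = B(k−1)f/C = k*(k + 3)*(k + 4)*(k + 7)/36, so s_k = R(k)·t_k = k*(-k**2 - 9*k - 20)/(3*(k**3 + 9*k**2 + 20*k + 12)).
Check: Δs_k = 12*(-k - 5)/(k**5 + 19*k**4 + 131*k**3 + 401*k**2 + 540*k + 252). ✓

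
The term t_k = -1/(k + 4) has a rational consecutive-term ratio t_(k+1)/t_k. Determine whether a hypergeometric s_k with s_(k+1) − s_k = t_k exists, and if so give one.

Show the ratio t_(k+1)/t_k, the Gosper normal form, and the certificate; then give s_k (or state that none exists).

not Gosper-summable; s_k does not exist

Ratio r(k) = (k + 4)/(k + 5).
Factor: A=k + 4; B=k + 5; C=1.
Set up (k + 4)·f(k+1) − (k + 4)·f(k) − (1) = 0.
Bound: deg f ≤ 0.
Generic f = c0 gives residual -1; -1 = 0 cannot hold, so t_k is not Gosper-summable.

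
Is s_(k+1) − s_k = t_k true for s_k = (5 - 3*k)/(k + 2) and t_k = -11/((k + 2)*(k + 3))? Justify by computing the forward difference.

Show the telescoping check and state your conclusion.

s_(k+1) = (2 - 3*k)/(k + 3)
s_(k+1) − s_k = -11/(k**2 + 5*k + 6)
(s_(k+1) − s_k) − t_k = 0

Valid — Δs_k = t_k.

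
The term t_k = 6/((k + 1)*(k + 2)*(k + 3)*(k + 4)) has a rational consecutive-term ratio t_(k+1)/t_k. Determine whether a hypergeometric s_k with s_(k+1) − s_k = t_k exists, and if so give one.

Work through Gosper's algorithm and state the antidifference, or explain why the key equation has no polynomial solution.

Compute t_(k+1)/t_k: get (k + 1)/(k + 5).
A = k + 1, B = k + 5, C = 1.
f must satisfy (k + 1)·f(k+1) − (k + 4)·f(k) = 1.
Bound: deg f ≤ 3.
Match coefficients ⇒ f(k) = k*(k**2 + 6*k + 11)/18.
So s_k = (B(k−1)f/C)·t_k = (k*(k + 4)*(k**2 + 6*k + 11)/18)·t_k = k*(k**2 + 6*k + 11)/(3*(k + 1)*(k + 2)*(k + 3)).
Δs = 6/(k**4 + 10*k**3 + 35*k**2 + 50*k + 24), as required.

s_k = k*(k**2 + 6*k + 11)/(3*(k + 1)*(k + 2)*(k + 3))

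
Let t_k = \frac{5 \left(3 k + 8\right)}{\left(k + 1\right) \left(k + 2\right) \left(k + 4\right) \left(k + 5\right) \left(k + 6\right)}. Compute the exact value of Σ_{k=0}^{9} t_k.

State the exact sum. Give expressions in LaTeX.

The ratio is (k + 1)*(k + 4)*(3*k + 11)/((k + 3)*(k + 7)*(3*k + 8)).
Normal form (A,B,C) = (k + 1, k + 7, k**2 + 17*k/3 + 8).
Need (k + 1)·f(k+1) − (k + 6)·f(k) = k**2 + 17*k/3 + 8.
Bound: deg f ≤ 5.
A polynomial solution: f(k) = k*(k + 2)*(k + 3)*(k**2 + 10*k + 29)/60.
So s_k = (B(k−1)f/C)·t_k = (k*(k + 2)*(k + 6)*(k**2 + 10*k + 29)/(20*(3*k + 8)))·t_k = k*(k**2 + 10*k + 29)/(4*(k**3 + 10*k**2 + 29*k + 20)).
Δs = 5*(3*k + 8)/(k**5 + 18*k**4 + 121*k**3 + 372*k**2 + 508*k + 240), as required.
Sum = s_(10) − s_(0); s_(10) = 229/924, s_(0) = 0 ⇒ 229/924.

Σ = 229/924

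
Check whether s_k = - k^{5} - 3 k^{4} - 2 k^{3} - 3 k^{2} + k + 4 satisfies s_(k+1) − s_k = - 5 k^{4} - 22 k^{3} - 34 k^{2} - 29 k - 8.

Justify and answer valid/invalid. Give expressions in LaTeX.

valid (s_(k+1) − s_k reduces to t_k)

s_(k+1) = -k**5 - 8*k**4 - 24*k**3 - 37*k**2 - 28*k - 4
s_(k+1) − s_k = -5*k**4 - 22*k**3 - 34*k**2 - 29*k - 8
(s_(k+1) − s_k) − t_k = 0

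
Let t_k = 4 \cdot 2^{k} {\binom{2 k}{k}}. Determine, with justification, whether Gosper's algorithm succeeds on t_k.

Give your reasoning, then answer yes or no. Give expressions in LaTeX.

Compute t_(k+1)/t_k: get 4*(2*k + 1)/(k + 1).
Factor: A=8*k + 4; B=k + 1; C=1.
Set up (8*k + 4)·f(k+1) − (k)·f(k) − (1) = 0.
Degrees (1,1,0) ⇒ d ≤ -1.
deg f ≤ -1 is impossible — no certificate.

No — t_k has no hypergeometric antidifference.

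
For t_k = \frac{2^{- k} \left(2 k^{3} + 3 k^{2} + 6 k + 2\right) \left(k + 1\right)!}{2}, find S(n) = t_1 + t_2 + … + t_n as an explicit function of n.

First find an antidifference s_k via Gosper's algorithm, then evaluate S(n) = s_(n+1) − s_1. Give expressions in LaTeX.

S(n) = 2^{- n - 1} \left(2^{n + 2} + 2 n^{4} n! + 9 n^{3} n! + 11 n^{2} n! - 4 n!\right)

t_(k+1)/t_k = (2*k**4 + 13*k**3 + 36*k**2 + 49*k + 26)/(2*(2*k**3 + 3*k**2 + 6*k + 2)).
Gosper form: A/B · C(k+1)/C(k) with A=k/2 + 1, B=1, C=k**3 + 3*k**2/2 + 3*k + 1.
Set up (k/2 + 1)·f(k+1) − (1)·f(k) − (k**3 + 3*k**2/2 + 3*k + 1) = 0.
deg f ≤ 2 (via 1,0,3).
A polynomial solution: f(k) = (k + 1)*(2*k - 3).
Then R = B(k−1)f/C = 2*(k + 1)*(2*k - 3)/(2*k**3 + 3*k**2 + 6*k + 2), so s_k = R(k)·t_k = (k + 1)*(2*k - 3)*factorial(k + 1)/2**k.
Δs = (2*k**3 + 3*k**2 + 6*k + 2)*factorial(k + 1)/(2*2**k), as required.
Telescope: S(n) = s_(n+1) − s_(1) = 2**(-n - 1)*(n + 2)*(2*n - 1)*factorial(n + 2) − (-2) = 2**(-n - 1)*(2**(n + 2) + 2*n**4*factorial(n) + 9*n**3*factorial(n) + 11*n**2*factorial(n) - 4*factorial(n)).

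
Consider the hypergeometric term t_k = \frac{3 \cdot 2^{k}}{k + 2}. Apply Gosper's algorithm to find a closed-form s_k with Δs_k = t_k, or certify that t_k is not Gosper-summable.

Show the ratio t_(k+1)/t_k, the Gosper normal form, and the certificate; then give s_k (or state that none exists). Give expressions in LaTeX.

not Gosper-summable; s_k does not exist

The ratio is 2*(k + 2)/(k + 3).
Normal form (A,B,C) = (2*k + 4, k + 3, 1).
f must satisfy (2*k + 4)·f(k+1) − (k + 2)·f(k) = 1.
Degrees (1,1,0) ⇒ d ≤ -1.
Negative degree bound (-1): no f exists, t_k not Gosper-summable.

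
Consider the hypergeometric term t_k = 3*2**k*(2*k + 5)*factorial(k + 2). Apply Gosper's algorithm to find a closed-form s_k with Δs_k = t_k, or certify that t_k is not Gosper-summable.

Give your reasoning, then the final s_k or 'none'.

s_k = 3*2**k*factorial(k + 2)

r(k) = 2*(k + 3)*(2*k + 7)/(2*k + 5) after simplifying.
Gosper form: A/B · C(k+1)/C(k) with A=2*k + 6, B=1, C=k + 5/2.
Need (2*k + 6)·f(k+1) − (1)·f(k) = k + 5/2.
deg f ≤ 0 (via 1,0,1).
Solving with deg f ≤ 0: f(k) = 1/2.
Certificate R = B(k−1)f/C = 1/(2*k + 5) gives s_k = 3*2**k*factorial(k + 2).
Verify: 3*2**k*(2*k + 5)*factorial(k + 2) matches t_k.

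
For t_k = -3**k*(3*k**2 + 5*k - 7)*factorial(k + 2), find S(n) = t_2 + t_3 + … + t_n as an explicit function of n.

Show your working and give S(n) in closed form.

S(n) = -3**(n + 1)*(n - 1)*factorial(n + 3)

Ratio r(k) = 3*(3*k**3 + 20*k**2 + 34*k + 3)/(3*k**2 + 5*k - 7).
Factor: A=3*k + 9; B=1; C=k**2 + 5*k/3 - 7/3.
f must satisfy (3*k + 9)·f(k+1) − (1)·f(k) = k**2 + 5*k/3 - 7/3.
Bound: deg f ≤ 1.
Coefficient equations give f(k) = (k - 2)/3.
Then R = B(k−1)f/C = (k - 2)/(3*k**2 + 5*k - 7), so s_k = R(k)·t_k = -3**k*(k - 2)*factorial(k + 2).
Δs = -3**k*(3*k**2 + 5*k - 7)*factorial(k + 2), as required.
Telescope: S(n) = s_(n+1) − s_(2) = -3**(n + 1)*(n - 1)*factorial(n + 3) − (0) = -3**(n + 1)*(n - 1)*factorial(n + 3).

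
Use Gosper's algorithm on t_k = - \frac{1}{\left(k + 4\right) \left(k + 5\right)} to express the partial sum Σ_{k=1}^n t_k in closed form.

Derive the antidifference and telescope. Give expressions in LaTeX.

S(n) = - \frac{n}{5 n + 25}

Compute t_(k+1)/t_k: get (k + 4)/(k + 6).
Take A(k)=k + 4, B(k)=k + 6, C(k)=1.
Solve (k + 4)·f(k+1) − (k + 5)·f(k) = 1.
From deg A=1, deg B=1, deg C=0: d=1.
Solve for f: f(k) = k/4 (degree 1 ≤ 1).
Then R = B(k−1)f/C = k*(k + 5)/4, so s_k = R(k)·t_k = -k/(4*k + 16).
Verify: -1/(k**2 + 9*k + 20) matches t_k.
Telescope: S(n) = s_(n+1) − s_(1) = (-n - 1)/(4*(n + 5)) − (-1/20) = -n/(5*n + 25).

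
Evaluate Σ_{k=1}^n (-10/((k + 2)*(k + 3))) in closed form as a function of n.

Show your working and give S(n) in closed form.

The ratio is (k + 2)/(k + 4).
So A=k + 2 and B=k + 4, with C=1.
Need (k + 2)·f(k+1) − (k + 3)·f(k) = 1.
d = 1 from the (1,1,0) case.
Solve for f: f(k) = k/2 (degree 1 ≤ 1).
Then R = B(k−1)f/C = k*(k + 3)/2, so s_k = R(k)·t_k = -5*k/(k + 2).
Verify: -10/(k**2 + 5*k + 6) matches t_k.
Σ_(k=1)^n t_k = s_(n+1) − s_(1) = (5*(-n - 1)/(n + 3)) − (-5/3), i.e. -10*n/(3*n + 9).

S(n) = -10*n/(3*n + 9)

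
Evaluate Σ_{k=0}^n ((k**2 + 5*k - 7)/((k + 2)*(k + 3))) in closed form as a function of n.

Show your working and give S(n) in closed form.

The ratio is (k + 2)*(5*k + (k + 1)**2 - 2)/((k + 4)*(k**2 + 5*k - 7)).
Factor: A=k + 2; B=k + 4; C=k**2 + 5*k - 7.
Set up (k + 2)·f(k+1) − (k + 3)·f(k) − (k**2 + 5*k - 7) = 0.
d = 2 from the (1,1,2) case.
A polynomial solution: f(k) = k*(2*k - 9)/2.
Get s_k = R·t_k = k*(2*k - 9)/(2*(k + 2)) with R(k) = B(k−1)f(k)/C(k) = k*(k + 3)*(2*k - 9)/(2*(k**2 + 5*k - 7)).
s_(k+1) − s_k = (k**2 + 5*k - 7)/(k**2 + 5*k + 6) = t_k.
Evaluate: s_(n+1) = (2*n**2 - 5*n - 7)/(2*(n + 3)); subtract s_(0) = 0 ⇒ S(n) = (2*n**2 - 5*n - 7)/(2*(n + 3)).

S(n) = (2*n**2 - 5*n - 7)/(2*(n + 3))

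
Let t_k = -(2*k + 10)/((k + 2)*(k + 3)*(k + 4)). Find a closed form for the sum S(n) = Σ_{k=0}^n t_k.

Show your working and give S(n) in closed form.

S(n) = (-7*n**2 - 37*n - 30)/(6*(n**2 + 7*n + 12))

r(k) = (k + 2)*(k + 6)/(k + 5)**2 after simplifying.
Take A(k)=k + 2, B(k)=k + 5, C(k)=k + 5.
f must satisfy (k + 2)·f(k+1) − (k + 4)·f(k) = k + 5.
Bound: deg f ≤ 2.
Coefficient equations give f(k) = k*(7*k + 23)/12.
Get s_k = R·t_k = -k*(7*k + 23)/(6*(k + 2)*(k + 3)) with R(k) = B(k−1)f(k)/C(k) = k*(k + 4)*(7*k + 23)/(12*(k + 5)).
Verify: 2*(-k - 5)/(k**3 + 9*k**2 + 26*k + 24) matches t_k.
Σ_(k=0)^n t_k = s_(n+1) − s_(0) = ((-7*n**2 - 37*n - 30)/(6*(n**2 + 7*n + 12))) − (0), i.e. (-7*n**2 - 37*n - 30)/(6*(n**2 + 7*n + 12)).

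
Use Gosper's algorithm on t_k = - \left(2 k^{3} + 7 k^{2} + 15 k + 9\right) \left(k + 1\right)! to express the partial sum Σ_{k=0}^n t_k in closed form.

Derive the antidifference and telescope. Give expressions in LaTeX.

S(n) = - 2 n^{4} n! - 11 n^{3} n! - 25 n^{2} n! - 28 n n! - 12 n! + 3

Ratio r(k) = (2*k**4 + 17*k**3 + 61*k**2 + 103*k + 66)/(2*k**3 + 7*k**2 + 15*k + 9).
Normal form (A,B,C) = (k + 2, 1, k**3 + 7*k**2/2 + 15*k/2 + 9/2).
Need (k + 2)·f(k+1) − (1)·f(k) = k**3 + 7*k**2/2 + 15*k/2 + 9/2.
deg f ≤ 2 (via 1,0,3).
Solve for f: f(k) = (2*k**2 + k + 3)/2 (degree 2 ≤ 2).
R(k) = B(k−1)·f(k)/C(k) = (2*k**2 + k + 3)/(2*k**3 + 7*k**2 + 15*k + 9); s_k = R·t_k = -(2*k**2 + k + 3)*factorial(k + 1).
Check: Δs_k = -(2*k**3 + 7*k**2 + 15*k + 9)*factorial(k + 1). ✓
Σ_(k=0)^n t_k = s_(n+1) − s_(0) = (-(2*n**2 + 5*n + 6)*factorial(n + 2)) − (-3), i.e. -2*n**4*factorial(n) - 11*n**3*factorial(n) - 25*n**2*factorial(n) - 28*n*factorial(n) - 12*factorial(n) + 3.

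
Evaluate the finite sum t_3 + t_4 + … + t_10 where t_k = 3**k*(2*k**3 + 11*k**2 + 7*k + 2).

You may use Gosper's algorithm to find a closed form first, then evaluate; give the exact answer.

Σ = 250130808

Compute t_(k+1)/t_k: get 3*(2*k**3 + 17*k**2 + 35*k + 22)/(2*k**3 + 11*k**2 + 7*k + 2).
So A=3 and B=1, with C=k**3 + 11*k**2/2 + 7*k/2 + 1.
Set up (3)·f(k+1) − (1)·f(k) − (k**3 + 11*k**2/2 + 7*k/2 + 1) = 0.
From deg A=0, deg B=0, deg C=3: d=3.
Match coefficients ⇒ f(k) = (k**3 + k**2 - 4*k + 4)/2.
So s_k = (B(k−1)f/C)·t_k = ((k**3 + k**2 - 4*k + 4)/(2*k**3 + 11*k**2 + 7*k + 2))·t_k = 3**k*(k**3 + k**2 - 4*k + 4).
Verify: 3**k*(2*k**3 + 11*k**2 + 7*k + 2) matches t_k.
Sum = s_(11) − s_(3); s_(11) = 250131564, s_(3) = 756 ⇒ 250130808.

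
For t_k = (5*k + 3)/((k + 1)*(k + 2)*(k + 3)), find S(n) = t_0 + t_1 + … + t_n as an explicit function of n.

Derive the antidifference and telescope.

t_(k+1)/t_k = (k + 1)*(5*k + 8)/((k + 4)*(5*k + 3)).
Normal form (A,B,C) = (k + 1, k + 4, k + 3/5).
Key eq: (k + 1)·f(k+1) = (k + 3)·f(k) + (k + 3/5).
Bound: deg f ≤ 2.
Solve for f: f(k) = k*(2*k + 1)/5 (degree 2 ≤ 2).
R(k) = B(k−1)·f(k)/C(k) = k*(k + 3)*(2*k + 1)/(5*k + 3); s_k = R·t_k = k*(2*k + 1)/((k + 1)*(k + 2)).
Verify: (5*k + 3)/(k**3 + 6*k**2 + 11*k + 6) matches t_k.
s_(n+1) = (2*n**2 + 5*n + 3)/(n**2 + 5*n + 6) and s_(0) = 0, so S(n) = (2*n**2 + 5*n + 3)/(n**2 + 5*n + 6).

S(n) = (2*n**2 + 5*n + 3)/(n**2 + 5*n + 6)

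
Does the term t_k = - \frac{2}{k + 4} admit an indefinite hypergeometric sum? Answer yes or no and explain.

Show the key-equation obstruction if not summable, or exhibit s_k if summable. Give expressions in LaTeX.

No — the linear system for f has no solution.

Step 1: r(k) = (k + 4)/(k + 5).
Gosper form: A/B · C(k+1)/C(k) with A=k + 4, B=k + 5, C=1.
Need (k + 4)·f(k+1) − (k + 4)·f(k) = 1.
Bound: deg f ≤ 0.
Write f(k) = c0. Then LHS − RHS = -1, requiring -1 = 0: contradictory. No certificate.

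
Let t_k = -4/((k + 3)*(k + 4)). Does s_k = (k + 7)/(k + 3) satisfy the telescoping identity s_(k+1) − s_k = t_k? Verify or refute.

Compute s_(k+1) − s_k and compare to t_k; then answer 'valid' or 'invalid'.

s_(k+1) = (k + 8)/(k + 4)
s_(k+1) − s_k = -4/(k**2 + 7*k + 12)
(s_(k+1) − s_k) − t_k = 0

valid; difference matches t_k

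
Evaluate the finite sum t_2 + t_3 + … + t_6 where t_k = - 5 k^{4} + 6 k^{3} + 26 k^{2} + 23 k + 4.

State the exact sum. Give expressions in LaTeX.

Compute t_(k+1)/t_k: get (5*k**4 + 14*k**3 - 14*k**2 - 73*k - 54)/(5*k**4 - 6*k**3 - 26*k**2 - 23*k - 4).
Normal form (A,B,C) = (1, 1, k**4 - 6*k**3/5 - 26*k**2/5 - 23*k/5 - 4/5).
Set up (1)·f(k+1) − (1)·f(k) − (k**4 - 6*k**3/5 - 26*k**2/5 - 23*k/5 - 4/5) = 0.
Bound: deg f ≤ 5.
Solve for f: f(k) = k*(k**4 - 4*k**3 - 4*k**2 + 3)/5 (degree 5 ≤ 5).
R(k) = B(k−1)·f(k)/C(k) = k*(k**4 - 4*k**3 - 4*k**2 + 3)/(5*k**4 - 6*k**3 - 26*k**2 - 23*k - 4); s_k = R·t_k = k*(-k**4 + 4*k**3 + 4*k**2 - 3).
Verify: -5*k**4 + 6*k**3 + 26*k**2 + 23*k + 4 matches t_k.
Telescoping: Σ = s_(7) − s_(2) = -5852 − (58) = -5910.

Σ = -5910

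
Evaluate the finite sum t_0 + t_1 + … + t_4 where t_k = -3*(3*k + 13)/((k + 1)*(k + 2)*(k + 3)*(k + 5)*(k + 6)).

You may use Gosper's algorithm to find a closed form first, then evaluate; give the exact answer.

Σ = -41/140

The ratio is (k + 1)*(k + 5)*(3*k + 16)/((k + 4)*(k + 7)*(3*k + 13)).
Factor: A=k + 1; B=k + 7; C=k**2 + 25*k/3 + 52/3.
Solve (k + 1)·f(k+1) − (k + 6)·f(k) = k**2 + 25*k/3 + 52/3.
Bound: deg f ≤ 5.
Match coefficients ⇒ f(k) = k*(k + 3)*(k + 4)*(k**2 + 8*k + 17)/30.
Get s_k = R·t_k = 3*k*(-k**2 - 8*k - 17)/(10*(k**3 + 8*k**2 + 17*k + 10)) with R(k) = B(k−1)f(k)/C(k) = k*(k + 3)*(k + 6)*(k**2 + 8*k + 17)/(10*(3*k + 13)).
s_(k+1) − s_k = 3*(-3*k - 13)/(k**5 + 17*k**4 + 107*k**3 + 307*k**2 + 396*k + 180) = t_k.
Σ_(k=0)^(4) t_k = s_(5) − s_(0) = -41/140 − (0) = -41/140.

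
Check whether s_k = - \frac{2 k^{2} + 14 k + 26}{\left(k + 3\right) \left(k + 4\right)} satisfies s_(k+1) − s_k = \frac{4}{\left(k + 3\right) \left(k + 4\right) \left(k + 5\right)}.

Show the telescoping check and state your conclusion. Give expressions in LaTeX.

Valid: the claim telescopes to t_k.

s_(k+1) = 2*(-7*k - (k + 1)**2 - 20)/((k + 4)*(k + 5))
s_(k+1) − s_k = 4/(k**3 + 12*k**2 + 47*k + 60)
(s_(k+1) − s_k) − t_k = 0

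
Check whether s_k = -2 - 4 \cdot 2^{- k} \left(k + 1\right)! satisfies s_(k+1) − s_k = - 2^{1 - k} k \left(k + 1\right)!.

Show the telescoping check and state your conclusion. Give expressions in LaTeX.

valid; difference matches t_k

s_(k+1) = -4*2**(-k - 1)*factorial(k + 2) - 2
s_(k+1) − s_k = -2**(1 - k)*k*factorial(k + 1)
(s_(k+1) − s_k) − t_k = 0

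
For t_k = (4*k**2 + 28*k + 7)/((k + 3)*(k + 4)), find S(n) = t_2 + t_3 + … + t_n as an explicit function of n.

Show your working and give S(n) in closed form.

S(n) = (20*n**2 + 19*n - 39)/(5*(n + 4))

Step 1: r(k) = (k + 3)*(28*k + 4*(k + 1)**2 + 35)/((k + 5)*(4*k**2 + 28*k + 7)).
A = k + 3, B = k + 5, C = k**2 + 7*k + 7/4.
Need (k + 3)·f(k+1) − (k + 4)·f(k) = k**2 + 7*k + 7/4.
deg f ≤ 2 (via 1,1,2).
Solve for f: f(k) = k*(12*k - 5)/12 (degree 2 ≤ 2).
R(k) = B(k−1)·f(k)/C(k) = k*(k + 4)*(12*k - 5)/(3*(4*k**2 + 28*k + 7)); s_k = R·t_k = k*(12*k - 5)/(3*(k + 3)).
Check: Δs_k = (4*k**2 + 28*k + 7)/(k**2 + 7*k + 12). ✓
Evaluate: s_(n+1) = (12*n**2 + 19*n + 7)/(3*(n + 4)); subtract s_(2) = 38/15 ⇒ S(n) = (20*n**2 + 19*n - 39)/(5*(n + 4)).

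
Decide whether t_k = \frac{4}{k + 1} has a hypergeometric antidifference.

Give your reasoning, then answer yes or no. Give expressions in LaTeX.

The ratio is (k + 1)/(k + 2).
A = k + 1, B = k + 2, C = 1.
Set up (k + 1)·f(k+1) − (k + 1)·f(k) − (1) = 0.
d = 0 from the (1,1,0) case.
Put f(k) = c0: A·f(k+1) − B(k−1)·f(k) − C = -1; need -1 = 0 — inconsistent ⇒ no f, not summable.

No; the coefficient equations for f are inconsistent.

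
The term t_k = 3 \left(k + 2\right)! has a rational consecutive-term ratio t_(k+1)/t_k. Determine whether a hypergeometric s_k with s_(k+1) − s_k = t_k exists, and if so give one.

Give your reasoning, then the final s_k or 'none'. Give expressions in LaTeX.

no hypergeometric antidifference exists

Step 1: r(k) = k + 3.
Gosper form: A/B · C(k+1)/C(k) with A=k + 3, B=1, C=1.
f must satisfy (k + 3)·f(k+1) − (1)·f(k) = 1.
From deg A=1, deg B=0, deg C=0: d=-1.
Negative degree bound (-1): no f exists, t_k not Gosper-summable.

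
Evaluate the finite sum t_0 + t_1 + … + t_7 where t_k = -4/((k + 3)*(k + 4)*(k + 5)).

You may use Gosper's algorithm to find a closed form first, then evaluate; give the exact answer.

Ratio r(k) = (k + 3)/(k + 6).
Factor: A=k + 3; B=k + 6; C=1.
Need (k + 3)·f(k+1) − (k + 5)·f(k) = 1.
deg f ≤ 2 (via 1,1,0).
Match coefficients ⇒ f(k) = k*(k + 7)/24.
Get s_k = R·t_k = k*(-k - 7)/(6*(k + 3)*(k + 4)) with R(k) = B(k−1)f(k)/C(k) = k*(k + 5)*(k + 7)/24.
s_(k+1) − s_k = -4/(k**3 + 12*k**2 + 47*k + 60) = t_k.
Σ_(k=0)^(7) t_k = s_(8) − s_(0) = -5/33 − (0) = -5/33.

Σ = -5/33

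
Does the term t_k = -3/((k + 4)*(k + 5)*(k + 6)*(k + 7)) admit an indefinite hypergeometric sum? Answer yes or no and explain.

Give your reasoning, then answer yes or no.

Compute t_(k+1)/t_k: get (k + 4)/(k + 8).
Normal form (A,B,C) = (k + 4, k + 8, 1).
Key eq: (k + 4)·f(k+1) = (k + 7)·f(k) + (1).
Degrees (1,1,0) ⇒ d ≤ 3.
Solve for f: f(k) = k*(k**2 + 15*k + 74)/360 (degree 3 ≤ 3).
So s_k = (B(k−1)f/C)·t_k = (k*(k + 7)*(k**2 + 15*k + 74)/360)·t_k = k*(-k**2 - 15*k - 74)/(120*(k + 4)*(k + 5)*(k + 6)).
Δs = -3/(k**4 + 22*k**3 + 179*k**2 + 638*k + 840), as required.

Yes. s_k = k*(-k**2 - 15*k - 74)/(120*(k + 4)*(k + 5)*(k + 6)).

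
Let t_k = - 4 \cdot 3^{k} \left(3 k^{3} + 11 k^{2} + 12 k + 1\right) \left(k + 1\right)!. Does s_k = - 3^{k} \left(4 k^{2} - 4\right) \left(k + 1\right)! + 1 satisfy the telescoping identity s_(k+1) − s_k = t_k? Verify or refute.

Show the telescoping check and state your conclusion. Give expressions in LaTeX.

s_(k+1) = -3**(k + 1)*(4*(k + 1)**2 - 4)*factorial(k + 2) + 1
s_(k+1) − s_k = -4*3**k*(3*k**3 + 11*k**2 + 12*k + 1)*factorial(k + 1)
(s_(k+1) − s_k) − t_k = 0

Valid: the claim telescopes to t_k.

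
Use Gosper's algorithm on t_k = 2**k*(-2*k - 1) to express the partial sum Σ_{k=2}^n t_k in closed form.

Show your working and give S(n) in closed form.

S(n) = -4*2**n*n + 2*2**n + 4

t_(k+1)/t_k = 2*(2*k + 3)/(2*k + 1).
A = 2, B = 1, C = k + 1/2.
Key eq: (2)·f(k+1) = (1)·f(k) + (k + 1/2).
From deg A=0, deg B=0, deg C=1: d=1.
A polynomial solution: f(k) = (2*k - 3)/2.
Certificate R = B(k−1)f/C = (2*k - 3)/(2*k + 1) gives s_k = 2**k*(3 - 2*k).
s_(k+1) − s_k = 2**k*(-2*k - 1) = t_k.
Telescope: S(n) = s_(n+1) − s_(2) = 2**(n + 1)*(1 - 2*n) − (-4) = -4*2**n*n + 2*2**n + 4.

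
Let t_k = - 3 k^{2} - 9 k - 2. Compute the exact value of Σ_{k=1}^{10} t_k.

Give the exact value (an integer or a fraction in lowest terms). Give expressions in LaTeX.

Compute t_(k+1)/t_k: get (3*k**2 + 15*k + 14)/(3*k**2 + 9*k + 2).
Take A(k)=1, B(k)=1, C(k)=k**2 + 3*k + 2/3.
Need (1)·f(k+1) − (1)·f(k) = k**2 + 3*k + 2/3.
d = 3 from the (0,0,2) case.
A polynomial solution: f(k) = k*(k**2 + 3*k - 2)/3.
Then R = B(k−1)f/C = k*(k**2 + 3*k - 2)/(3*k**2 + 9*k + 2), so s_k = R(k)·t_k = k*(-k**2 - 3*k + 2).
Check: Δs_k = -3*k**2 - 9*k - 2. ✓
Evaluate s at k=11 and k=1: -1672 and -2; difference -1670.

Σ = -1670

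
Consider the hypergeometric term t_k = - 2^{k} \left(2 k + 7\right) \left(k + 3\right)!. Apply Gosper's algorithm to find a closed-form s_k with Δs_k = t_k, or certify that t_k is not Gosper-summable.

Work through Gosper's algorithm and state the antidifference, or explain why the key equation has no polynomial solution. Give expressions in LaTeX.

Ratio r(k) = 2*(k + 4)*(2*k + 9)/(2*k + 7).
A = 2*k + 8, B = 1, C = k + 7/2.
f must satisfy (2*k + 8)·f(k+1) − (1)·f(k) = k + 7/2.
Degrees (1,0,1) ⇒ d ≤ 0.
A polynomial solution: f(k) = 1/2.
Certificate R = B(k−1)f/C = 1/(2*k + 7) gives s_k = -2**k*factorial(k + 3).
Check: Δs_k = -2**k*(2*k + 7)*factorial(k + 3). ✓

s_k = - 2^{k} \left(k + 3\right)!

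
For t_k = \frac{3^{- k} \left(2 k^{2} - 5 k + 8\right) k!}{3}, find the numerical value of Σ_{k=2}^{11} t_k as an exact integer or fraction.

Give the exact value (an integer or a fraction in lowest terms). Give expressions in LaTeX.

Σ = 13798238/729

r(k) = (2*k**3 + k**2 + 4*k + 5)/(3*(2*k**2 - 5*k + 8)) after simplifying.
Factor: A=k/3 + 1/3; B=1; C=k**2 - 5*k/2 + 4.
Need (k/3 + 1/3)·f(k+1) − (1)·f(k) = k**2 - 5*k/2 + 4.
Bound: deg f ≤ 1.
Solve for f: f(k) = 3*(2*k - 3)/2 (degree 1 ≤ 1).
Certificate R = B(k−1)f/C = 3*(2*k - 3)/(2*k**2 - 5*k + 8) gives s_k = (2*k - 3)*factorial(k)/3**k.
Δs = (2*k**2 - 5*k + 8)*factorial(k)/(3*3**k), as required.
Telescoping: Σ = s_(12) − s_(2) = 13798400/729 − (2/9) = 13798238/729.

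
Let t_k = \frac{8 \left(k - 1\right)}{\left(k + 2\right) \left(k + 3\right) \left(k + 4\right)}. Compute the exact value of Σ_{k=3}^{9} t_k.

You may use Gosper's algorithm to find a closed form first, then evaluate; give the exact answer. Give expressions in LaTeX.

Σ = 77/195

Step 1: r(k) = k*(k + 2)/((k - 1)*(k + 5)).
Take A(k)=k + 2, B(k)=k + 5, C(k)=k - 1.
f must satisfy (k + 2)·f(k+1) − (k + 4)·f(k) = k - 1.
Degrees (1,1,1) ⇒ d ≤ 2.
Solving with deg f ≤ 2: f(k) = k*(k - 7)/12.
Then R = B(k−1)f/C = k*(k - 7)*(k + 4)/(12*(k - 1)), so s_k = R(k)·t_k = 2*k*(k - 7)/(3*(k + 2)*(k + 3)).
Δs = 8*(k - 1)/(k**3 + 9*k**2 + 26*k + 24), as required.
Sum = s_(10) − s_(3); s_(10) = 5/39, s_(3) = -4/15 ⇒ 77/195.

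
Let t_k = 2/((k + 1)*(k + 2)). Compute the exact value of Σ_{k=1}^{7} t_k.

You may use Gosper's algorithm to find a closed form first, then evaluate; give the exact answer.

Ratio r(k) = (k + 1)/(k + 3).
Take A(k)=k + 1, B(k)=k + 3, C(k)=1.
Key eq: (k + 1)·f(k+1) = (k + 2)·f(k) + (1).
Degrees (1,1,0) ⇒ d ≤ 1.
Solve for f: f(k) = k (degree 1 ≤ 1).
So s_k = (B(k−1)f/C)·t_k = (k*(k + 2))·t_k = 2*k/(k + 1).
s_(k+1) − s_k = 2/(k**2 + 3*k + 2) = t_k.
Sum = s_(8) − s_(1); s_(8) = 16/9, s_(1) = 1 ⇒ 7/9.

Σ = 7/9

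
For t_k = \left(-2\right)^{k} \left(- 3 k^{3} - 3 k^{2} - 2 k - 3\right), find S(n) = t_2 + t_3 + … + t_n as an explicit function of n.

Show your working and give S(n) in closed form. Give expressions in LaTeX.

Ratio r(k) = 2*(-3*k**3 - 12*k**2 - 17*k - 11)/(3*k**3 + 3*k**2 + 2*k + 3).
A = -2, B = 1, C = k**3 + k**2 + 2*k/3 + 1.
Set up (-2)·f(k+1) − (1)·f(k) − (k**3 + k**2 + 2*k/3 + 1) = 0.
From deg A=0, deg B=0, deg C=3: d=3.
Match coefficients ⇒ f(k) = -(k**3 - k**2 + 1)/3.
R(k) = B(k−1)·f(k)/C(k) = -(k**3 - k**2 + 1)/(3*k**3 + 3*k**2 + 2*k + 3); s_k = R·t_k = (-2)**k*(k**3 - k**2 + 1).
Check: Δs_k = (-2)**k*(-3*k**3 - 3*k**2 - 2*k - 3). ✓
Evaluate: s_(n+1) = (-2)**(n + 1)*(n**3 + 2*n**2 + n + 1); subtract s_(2) = 20 ⇒ S(n) = -2*(-2)**n*n**3 - 4*(-2)**n*n**2 - 2*(-2)**n*n - 2*(-2)**n - 20.

S(n) = - 2 \left(-2\right)^{n} n^{3} - 4 \left(-2\right)^{n} n^{2} - 2 \left(-2\right)^{n} n - 2 \left(-2\right)^{n} - 20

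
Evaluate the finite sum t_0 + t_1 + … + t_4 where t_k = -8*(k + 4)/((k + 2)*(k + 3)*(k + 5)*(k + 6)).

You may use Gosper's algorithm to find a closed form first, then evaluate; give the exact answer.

Σ = -12/35

Compute t_(k+1)/t_k: get (k + 2)*(k + 5)**2/((k + 4)**2*(k + 7)).
Factor: A=k + 2; B=k + 7; C=k**2 + 8*k + 16.
Solve (k + 2)·f(k+1) − (k + 6)·f(k) = k**2 + 8*k + 16.
d = 4 from the (1,1,2) case.
Match coefficients ⇒ f(k) = k*(k + 3)*(k + 4)*(k + 7)/20.
Certificate R = B(k−1)f/C = k*(k + 3)*(k + 6)*(k + 7)/(20*(k + 4)) gives s_k = 2*k*(-k - 7)/(5*(k**2 + 7*k + 10)).
Verify: 8*(-k - 4)/(k**4 + 16*k**3 + 91*k**2 + 216*k + 180) matches t_k.
Σ_(k=0)^(4) t_k = s_(5) − s_(0) = -12/35 − (0) = -12/35.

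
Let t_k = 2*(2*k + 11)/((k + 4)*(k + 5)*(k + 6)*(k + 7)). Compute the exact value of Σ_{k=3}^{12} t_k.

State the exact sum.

r(k) = (k + 4)*(2*k + 13)/((k + 8)*(2*k + 11)) after simplifying.
Factor: A=k + 4; B=k + 8; C=k + 11/2.
Need (k + 4)·f(k+1) − (k + 7)·f(k) = k + 11/2.
Degrees (1,1,1) ⇒ d ≤ 3.
Solve for f: f(k) = k*(k + 5)*(k + 10)/48 (degree 3 ≤ 3).
So s_k = (B(k−1)f/C)·t_k = (k*(k + 5)*(k + 7)*(k + 10)/(24*(2*k + 11)))·t_k = k*(k + 10)/(12*(k**2 + 10*k + 24)).
s_(k+1) − s_k = 2*(2*k + 11)/(k**4 + 22*k**3 + 179*k**2 + 638*k + 840) = t_k.
Telescoping: Σ = s_(13) − s_(3) = 299/3876 − (13/252) = 520/20349.

Σ = 520/20349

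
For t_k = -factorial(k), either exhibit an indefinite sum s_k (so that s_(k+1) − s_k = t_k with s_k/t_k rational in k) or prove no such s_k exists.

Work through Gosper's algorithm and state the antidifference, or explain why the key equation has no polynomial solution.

Step 1: r(k) = k + 1.
A = k + 1, B = 1, C = 1.
f must satisfy (k + 1)·f(k+1) − (1)·f(k) = 1.
deg f ≤ -1 (via 1,0,0).
Bound -1 < 0, so the key equation has no polynomial solution.

none — t_k is not Gosper-summable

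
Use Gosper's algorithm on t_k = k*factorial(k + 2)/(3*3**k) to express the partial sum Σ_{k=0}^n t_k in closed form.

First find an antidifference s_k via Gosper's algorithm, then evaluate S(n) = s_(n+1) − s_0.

S(n) = -2 + factorial(n + 3)/(3*3**n)

Compute t_(k+1)/t_k: get (k + 1)*(k + 3)/(3*k).
Factor: A=k/3 + 1; B=1; C=k.
Solve (k/3 + 1)·f(k+1) − (1)·f(k) = k.
Degrees (1,0,1) ⇒ d ≤ 0.
Coefficient equations give f(k) = 3.
Get s_k = R·t_k = factorial(k + 2)/3**k with R(k) = B(k−1)f(k)/C(k) = 3/k.
Check: Δs_k = k*factorial(k + 2)/(3*3**k). ✓
Evaluate: s_(n+1) = 3**(-n - 1)*factorial(n + 3); subtract s_(0) = 2 ⇒ S(n) = -2 + factorial(n + 3)/(3*3**n).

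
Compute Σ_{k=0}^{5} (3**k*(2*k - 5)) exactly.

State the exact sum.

Σ = 1462

Compute t_(k+1)/t_k: get 3*(2*k - 3)/(2*k - 5).
Normal form (A,B,C) = (3, 1, k - 5/2).
Need (3)·f(k+1) − (1)·f(k) = k - 5/2.
From deg A=0, deg B=0, deg C=1: d=1.
Solving with deg f ≤ 1: f(k) = (k - 4)/2.
Certificate R = B(k−1)f/C = (k - 4)/(2*k - 5) gives s_k = 3**k*(k - 4).
s_(k+1) − s_k = 3**k*(2*k - 5) = t_k.
Sum = s_(6) − s_(0); s_(6) = 1458, s_(0) = -4 ⇒ 1462.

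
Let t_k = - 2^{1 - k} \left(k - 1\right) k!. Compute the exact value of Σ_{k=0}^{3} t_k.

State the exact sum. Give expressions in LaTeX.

Σ = -2

Ratio r(k) = k*(k + 1)/(2*(k - 1)).
Take A(k)=k/2 + 1/2, B(k)=1, C(k)=k - 1.
Need (k/2 + 1/2)·f(k+1) − (1)·f(k) = k - 1.
Bound: deg f ≤ 0.
Match coefficients ⇒ f(k) = 2.
R(k) = B(k−1)·f(k)/C(k) = 2/(k - 1); s_k = R·t_k = -2**(2 - k)*factorial(k).
Check: Δs_k = -2**(1 - k)*(k - 1)*factorial(k). ✓
Evaluate s at k=4 and k=0: -6 and -4; difference -2.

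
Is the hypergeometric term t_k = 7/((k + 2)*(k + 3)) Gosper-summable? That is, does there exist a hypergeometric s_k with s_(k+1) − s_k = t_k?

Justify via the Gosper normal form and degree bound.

Ratio r(k) = (k + 2)/(k + 4).
A = k + 2, B = k + 4, C = 1.
Key eq: (k + 2)·f(k+1) = (k + 3)·f(k) + (1).
deg f ≤ 1 (via 1,1,0).
Solving with deg f ≤ 1: f(k) = k/2.
So s_k = (B(k−1)f/C)·t_k = (k*(k + 3)/2)·t_k = 7*k/(2*(k + 2)).
Δs = 7/(k**2 + 5*k + 6), as required.

Yes. s_k = 7*k/(2*(k + 2)).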